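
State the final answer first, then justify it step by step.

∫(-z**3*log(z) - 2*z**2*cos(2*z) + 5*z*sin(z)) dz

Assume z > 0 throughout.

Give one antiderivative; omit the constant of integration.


The answer is -z**4*log(z)/4 + z**4/16 - z**2*sin(2*z) - 5*z*cos(z) - z*cos(2*z) + 5*sin(z) + sin(2*z)/2.
Step 1. Rewrite: now ∫(5*z*sin(z)) dz + ∫(-2*z**2*cos(2*z)) dz + ∫(-z**3*log(z)) dz.
Step 2. Integrate ∫(-2*z**2*cos(2*z)) dz by parts with u = z**2, dv = (-2*cos(2*z)) dz, so v = -sin(2*z): now -z**2*sin(2*z) + ∫(5*z*sin(z)) dz + ∫(2*z*sin(2*z)) dz + ∫(-z**3*log(z)) dz.
Step 3. Integrate ∫(2*z*sin(2*z)) dz by parts with u = z, dv = (2*sin(2*z)) dz, so v = -cos(2*z): now -z**2*sin(2*z) - z*cos(2*z) + ∫(5*z*sin(z)) dz + ∫(-z**3*log(z)) dz + ∫(cos(2*z)) dz.
Step 4. Evaluate the standard form: now -z**2*sin(2*z) - z*cos(2*z) + sin(2*z)/2 + ∫(5*z*sin(z)) dz + ∫(-z**3*log(z)) dz.
Step 5. Integrate ∫(5*z*sin(z)) dz by parts with u = z, dv = (5*sin(z)) dz, so v = -5*cos(z): now -z**2*sin(2*z) - 5*z*cos(z) - z*cos(2*z) + sin(2*z)/2 + ∫(-z**3*log(z)) dz + ∫(5*cos(z)) dz.
Step 6. Evaluate the standard form: now -z**2*sin(2*z) - 5*z*cos(z) - z*cos(2*z) + 5*sin(z) + sin(2*z)/2 + ∫(-z**3*log(z)) dz.
Step 7. Integrate ∫(-z**3*log(z)) dz by parts with u = log(z), dv = (-z**3) dz, so v = -z**4/4 [assuming z > 0]: now -z**4*log(z)/4 - z**2*sin(2*z) - 5*z*cos(z) - z*cos(2*z) + 5*sin(z) + sin(2*z)/2 + ∫(z**3/4) dz.
Step 8. Evaluate the standard form: now -z**4*log(z)/4 + z**4/16 - z**2*sin(2*z) - 5*z*cos(z) - z*cos(2*z) + 5*sin(z) + sin(2*z)/2.
Answer: -z**4*log(z)/4 + z**4/16 - z**2*sin(2*z) - 5*z*cos(z) - z*cos(2*z) + 5*sin(z) + sin(2*z)/2.


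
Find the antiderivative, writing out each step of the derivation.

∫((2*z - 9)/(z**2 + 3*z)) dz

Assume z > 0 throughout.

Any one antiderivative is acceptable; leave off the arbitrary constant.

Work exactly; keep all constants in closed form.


Step 1. Decompose ∫((2*z - 9)/(z**2 + 3*z)) dz by partial fractions, (2*z - 9)/(z**2 + 3*z) = 5/(z + 3) - 3/z: now ∫(-3/z) dz + ∫(5/(z + 3)) dz.
Step 2. Evaluate the standard form [assuming z > -3]: now 5*log(z + 3) + ∫(-3/z) dz.
Step 3. Evaluate the standard form [assuming z > 0]: now -3*log(z) + 5*log(z + 3).
Answer: -3*log(z) + 5*log(z + 3).


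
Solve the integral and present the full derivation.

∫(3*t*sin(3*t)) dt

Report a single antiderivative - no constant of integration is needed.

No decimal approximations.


Step 1. Integrate ∫(3*t*sin(3*t)) dt by parts with u = t, dv = (3*sin(3*t)) dt, so v = -cos(3*t): now -t*cos(3*t) + ∫(cos(3*t)) dt.
Step 2. Evaluate the standard form: now -t*cos(3*t) + sin(3*t)/3.
Answer: -t*cos(3*t) + sin(3*t)/3.


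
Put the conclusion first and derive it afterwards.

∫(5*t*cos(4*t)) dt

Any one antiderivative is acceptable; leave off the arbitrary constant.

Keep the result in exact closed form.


The answer is 5*t*sin(4*t)/4 + 5*cos(4*t)/16.
Step 1. Integrate ∫(5*t*cos(4*t)) dt by parts with u = t, dv = (5*cos(4*t)) dt, so v = 5*sin(4*t)/4: now 5*t*sin(4*t)/4 + ∫(-5*sin(4*t)/4) dt.
Step 2. Evaluate the standard form: now 5*t*sin(4*t)/4 + 5*cos(4*t)/16.
Answer: 5*t*sin(4*t)/4 + 5*cos(4*t)/16.


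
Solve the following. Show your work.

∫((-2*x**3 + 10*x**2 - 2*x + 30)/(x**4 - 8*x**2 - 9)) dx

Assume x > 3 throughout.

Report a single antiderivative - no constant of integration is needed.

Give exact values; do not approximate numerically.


Step 1. Decompose ∫((-2*x**3 + 10*x**2 - 2*x + 30)/(x**4 - 8*x**2 - 9)) dx by partial fractions, (-2*x**3 + 10*x**2 - 2*x + 30)/(x**4 - 8*x**2 - 9) = -2/(x**2 + 1) - 3/(x + 3) + 1/(x - 3): now ∫(1/(x - 3)) dx + ∫(-3/(x + 3)) dx + ∫(-2/(x**2 + 1)) dx.
Step 2. Evaluate the standard form [assuming x > 3]: now log(x - 3) + ∫(-3/(x + 3)) dx + ∫(-2/(x**2 + 1)) dx.
Step 3. Evaluate the standard form [assuming x > -3]: now log(x - 3) - 3*log(x + 3) + ∫(-2/(x**2 + 1)) dx.
Step 4. Evaluate the standard form: now log(x - 3) - 3*log(x + 3) - 2*atan(x).
Answer: log(x - 3) - 3*log(x + 3) - 2*atan(x).


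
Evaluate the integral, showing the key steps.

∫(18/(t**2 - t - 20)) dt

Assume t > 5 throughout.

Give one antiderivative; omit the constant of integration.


Step 1. Decompose ∫(18/(t**2 - t - 20)) dt by partial fractions, 18/(t**2 - t - 20) = -2/(t + 4) + 2/(t - 5): now ∫(2/(t - 5)) dt + ∫(-2/(t + 4)) dt.
Step 2. Evaluate the standard form [assuming t > 5]: now 2*log(t - 5) + ∫(-2/(t + 4)) dt.
Step 3. Evaluate the standard form [assuming t > -4]: now 2*log(t - 5) - 2*log(t + 4).
Answer: 2*log(t - 5) - 2*log(t + 4).


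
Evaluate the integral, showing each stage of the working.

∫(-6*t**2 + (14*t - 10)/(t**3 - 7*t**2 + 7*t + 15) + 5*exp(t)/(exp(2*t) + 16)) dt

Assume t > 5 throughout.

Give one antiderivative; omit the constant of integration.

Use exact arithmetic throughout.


Step 1. Rewrite: now ∫(-6*t**2) dt + ∫((14*t - 10)/(t**3 - 7*t**2 + 7*t + 15)) dt + ∫(5*exp(t)/(exp(2*t) + 16)) dt.
Step 2. Evaluate the standard form: now -2*t**3 + ∫((14*t - 10)/(t**3 - 7*t**2 + 7*t + 15)) dt + ∫(5*exp(t)/(exp(2*t) + 16)) dt.
Step 3. Substitute u = exp(t), turning ∫(5*exp(t)/(exp(2*t) + 16)) dt into ∫(5/(u**2 + 16)) du: now -2*t**3 + ∫((14*t - 10)/(t**3 - 7*t**2 + 7*t + 15)) dt + ∫(5/(u**2 + 16)) du.
Step 4. Evaluate the standard form: now -2*t**3 + 5*atan(u/4)/4 + ∫((14*t - 10)/(t**3 - 7*t**2 + 7*t + 15)) dt.
Step 5. Substitute back u = exp(t): now -2*t**3 + 5*atan(exp(t)/4)/4 + ∫((14*t - 10)/(t**3 - 7*t**2 + 7*t + 15)) dt.
Step 6. Decompose ∫((14*t - 10)/(t**3 - 7*t**2 + 7*t + 15)) dt by partial fractions, (14*t - 10)/(t**3 - 7*t**2 + 7*t + 15) = -1/(t + 1) - 4/(t - 3) + 5/(t - 5): now -2*t**3 + 5*atan(exp(t)/4)/4 + ∫(5/(t - 5)) dt + ∫(-4/(t - 3)) dt + ∫(-1/(t + 1)) dt.
Step 7. Evaluate the standard form [assuming t > 3]: now -2*t**3 - 4*log(t - 3) + 5*atan(exp(t)/4)/4 + ∫(5/(t - 5)) dt + ∫(-1/(t + 1)) dt.
Step 8. Evaluate the standard form [assuming t > -1]: now -2*t**3 - 4*log(t - 3) - log(t + 1) + 5*atan(exp(t)/4)/4 + ∫(5/(t - 5)) dt.
Step 9. Evaluate the standard form [assuming t > 5]: now -2*t**3 + 5*log(t - 5) - 4*log(t - 3) - log(t + 1) + 5*atan(exp(t)/4)/4.
Answer: -2*t**3 + 5*log(t - 5) - 4*log(t - 3) - log(t + 1) + 5*atan(exp(t)/4)/4.


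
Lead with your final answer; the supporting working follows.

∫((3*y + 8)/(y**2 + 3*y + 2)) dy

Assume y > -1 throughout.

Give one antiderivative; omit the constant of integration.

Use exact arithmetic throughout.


The answer is 5*log(y + 1) - 2*log(y + 2).
Step 1. Decompose ∫((3*y + 8)/(y**2 + 3*y + 2)) dy by partial fractions, (3*y + 8)/(y**2 + 3*y + 2) = -2/(y + 2) + 5/(y + 1): now ∫(5/(y + 1)) dy + ∫(-2/(y + 2)) dy.
Step 2. Evaluate the standard form [assuming y > -1]: now 5*log(y + 1) + ∫(-2/(y + 2)) dy.
Step 3. Evaluate the standard form [assuming y > -2]: now 5*log(y + 1) - 2*log(y + 2).
Answer: 5*log(y + 1) - 2*log(y + 2).


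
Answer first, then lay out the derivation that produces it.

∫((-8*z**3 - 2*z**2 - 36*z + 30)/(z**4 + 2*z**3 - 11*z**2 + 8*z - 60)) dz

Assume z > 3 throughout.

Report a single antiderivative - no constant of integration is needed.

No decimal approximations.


The answer is -3*log(z - 3) - 5*log(z + 5) - atan(z/2).
Step 1. Decompose ∫((-8*z**3 - 2*z**2 - 36*z + 30)/(z**4 + 2*z**3 - 11*z**2 + 8*z - 60)) dz by partial fractions, (-8*z**3 - 2*z**2 - 36*z + 30)/(z**4 + 2*z**3 - 11*z**2 + 8*z - 60) = -2/(z**2 + 4) - 5/(z + 5) - 3/(z - 3): now ∫(-3/(z - 3)) dz + ∫(-5/(z + 5)) dz + ∫(-2/(z**2 + 4)) dz.
Step 2. Evaluate the standard form [assuming z > -5]: now -5*log(z + 5) + ∫(-3/(z - 3)) dz + ∫(-2/(z**2 + 4)) dz.
Step 3. Evaluate the standard form [assuming z > 3]: now -3*log(z - 3) - 5*log(z + 5) + ∫(-2/(z**2 + 4)) dz.
Step 4. Evaluate the standard form: now -3*log(z - 3) - 5*log(z + 5) - atan(z/2).
Answer: -3*log(z - 3) - 5*log(z + 5) - atan(z/2).


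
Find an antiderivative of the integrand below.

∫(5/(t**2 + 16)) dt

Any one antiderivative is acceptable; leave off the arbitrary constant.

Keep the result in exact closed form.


Answer: 5*atan(t/4)/4.


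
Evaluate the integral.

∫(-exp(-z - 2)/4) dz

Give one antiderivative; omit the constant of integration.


Answer: exp(-z - 2)/4.


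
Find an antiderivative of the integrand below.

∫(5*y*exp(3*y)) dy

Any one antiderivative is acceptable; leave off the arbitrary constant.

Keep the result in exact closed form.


Answer: 5*y*exp(3*y)/3 - 5*exp(3*y)/9.


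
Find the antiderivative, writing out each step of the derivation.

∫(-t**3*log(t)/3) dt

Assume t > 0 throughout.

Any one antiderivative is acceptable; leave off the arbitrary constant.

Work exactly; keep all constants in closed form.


Step 1. Integrate ∫(-t**3*log(t)/3) dt by parts with u = log(t), dv = (-t**3/3) dt, so v = -t**4/12 [assuming t > 0]: now -t**4*log(t)/12 + ∫(t**3/12) dt.
Step 2. Evaluate the standard form: now -t**4*log(t)/12 + t**4/48.
Answer: -t**4*log(t)/12 + t**4/48.


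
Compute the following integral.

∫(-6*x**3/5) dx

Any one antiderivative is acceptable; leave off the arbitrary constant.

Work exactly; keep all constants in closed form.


Answer: -3*x**4/10.


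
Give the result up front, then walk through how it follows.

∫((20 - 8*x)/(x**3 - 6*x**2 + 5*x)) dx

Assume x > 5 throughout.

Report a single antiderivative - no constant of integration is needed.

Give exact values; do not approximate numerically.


The answer is 4*log(x) - log(x - 5) - 3*log(x - 1).
Step 1. Decompose ∫((20 - 8*x)/(x**3 - 6*x**2 + 5*x)) dx by partial fractions, (20 - 8*x)/(x**3 - 6*x**2 + 5*x) = -3/(x - 1) - 1/(x - 5) + 4/x: now ∫(4/x) dx + ∫(-1/(x - 5)) dx + ∫(-3/(x - 1)) dx.
Step 2. Evaluate the standard form [assuming x > 1]: now -3*log(x - 1) + ∫(4/x) dx + ∫(-1/(x - 5)) dx.
Step 3. Evaluate the standard form [assuming x > 0]: now 4*log(x) - 3*log(x - 1) + ∫(-1/(x - 5)) dx.
Step 4. Evaluate the standard form [assuming x > 5]: now 4*log(x) - log(x - 5) - 3*log(x - 1).
Answer: 4*log(x) - log(x - 5) - 3*log(x - 1).


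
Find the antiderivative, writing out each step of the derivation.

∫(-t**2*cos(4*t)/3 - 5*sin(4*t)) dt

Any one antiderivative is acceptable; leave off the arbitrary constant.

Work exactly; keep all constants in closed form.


Step 1. Rewrite: now ∫(-t**2*cos(4*t)/3) dt + ∫(-5*sin(4*t)) dt.
Step 2. Integrate ∫(-t**2*cos(4*t)/3) dt by parts with u = t**2, dv = (-cos(4*t)/3) dt, so v = -sin(4*t)/12: now -t**2*sin(4*t)/12 + ∫(t*sin(4*t)/6) dt + ∫(-5*sin(4*t)) dt.
Step 3. Integrate ∫(t*sin(4*t)/6) dt by parts with u = t, dv = (sin(4*t)/6) dt, so v = -cos(4*t)/24: now -t**2*sin(4*t)/12 - t*cos(4*t)/24 + ∫(-5*sin(4*t)) dt + ∫(cos(4*t)/24) dt.
Step 4. Evaluate the standard form: now -t**2*sin(4*t)/12 - t*cos(4*t)/24 + sin(4*t)/96 + ∫(-5*sin(4*t)) dt.
Step 5. Evaluate the standard form: now -t**2*sin(4*t)/12 - t*cos(4*t)/24 + sin(4*t)/96 + 5*cos(4*t)/4.
Answer: -t**2*sin(4*t)/12 - t*cos(4*t)/24 + sin(4*t)/96 + 5*cos(4*t)/4.


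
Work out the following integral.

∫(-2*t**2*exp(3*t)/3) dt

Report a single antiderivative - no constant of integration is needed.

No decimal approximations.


Answer: -2*t**2*exp(3*t)/9 + 4*t*exp(3*t)/27 - 4*exp(3*t)/81.


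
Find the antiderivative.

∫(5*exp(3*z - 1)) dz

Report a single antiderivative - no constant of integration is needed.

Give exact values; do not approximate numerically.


Answer: 5*exp(3*z - 1)/3.


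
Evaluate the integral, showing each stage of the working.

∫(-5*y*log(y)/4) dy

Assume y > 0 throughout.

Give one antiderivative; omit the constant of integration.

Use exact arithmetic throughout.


Step 1. Integrate ∫(-5*y*log(y)/4) dy by parts with u = log(y), dv = (-5*y/4) dy, so v = -5*y**2/8 [assuming y > 0]: now -5*y**2*log(y)/8 + ∫(5*y/8) dy.
Step 2. Evaluate the standard form: now -5*y**2*log(y)/8 + 5*y**2/16.
Answer: -5*y**2*log(y)/8 + 5*y**2/16.


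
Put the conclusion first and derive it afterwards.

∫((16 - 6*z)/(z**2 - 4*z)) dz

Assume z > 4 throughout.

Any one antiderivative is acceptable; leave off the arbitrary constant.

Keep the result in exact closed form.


The answer is -4*log(z) - 2*log(z - 4).
Step 1. Decompose ∫((16 - 6*z)/(z**2 - 4*z)) dz by partial fractions, (16 - 6*z)/(z**2 - 4*z) = -2/(z - 4) - 4/z: now ∫(-4/z) dz + ∫(-2/(z - 4)) dz.
Step 2. Evaluate the standard form [assuming z > 0]: now -4*log(z) + ∫(-2/(z - 4)) dz.
Step 3. Evaluate the standard form [assuming z > 4]: now -4*log(z) - 2*log(z - 4).
Answer: -4*log(z) - 2*log(z - 4).


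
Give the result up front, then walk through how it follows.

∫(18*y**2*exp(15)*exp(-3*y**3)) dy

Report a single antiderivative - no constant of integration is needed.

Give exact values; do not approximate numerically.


The answer is -2*exp(15 - 3*y**3).
Step 1. Substitute u = y**3 - 5, turning ∫(18*y**2*exp(15)*exp(-3*y**3)) dy into ∫(6*exp(-3*u)) du: now ∫(6*exp(-3*u)) du.
Step 2. Evaluate the standard form: now -2*exp(-3*u).
Step 3. Substitute back u = y**3 - 5: now -2*exp(15 - 3*y**3).
Answer: -2*exp(15 - 3*y**3).


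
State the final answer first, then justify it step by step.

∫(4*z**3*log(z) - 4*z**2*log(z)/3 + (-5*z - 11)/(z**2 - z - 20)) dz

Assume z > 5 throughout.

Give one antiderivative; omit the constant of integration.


The answer is z**4*log(z) - z**4/4 - 4*z**3*log(z)/9 + 4*z**3/27 - 4*log(z - 5) - log(z + 4).
Step 1. Rewrite: now ∫(-4*z**2*log(z)/3) dz + ∫(4*z**3*log(z)) dz + ∫((-5*z - 11)/(z**2 - z - 20)) dz.
Step 2. Integrate ∫(-4*z**2*log(z)/3) dz by parts with u = log(z), dv = (-4*z**2/3) dz, so v = -4*z**3/9 [assuming z > 0]: now -4*z**3*log(z)/9 + ∫(4*z**2/9) dz + ∫(4*z**3*log(z)) dz + ∫((-5*z - 11)/(z**2 - z - 20)) dz.
Step 3. Evaluate the standard form: now -4*z**3*log(z)/9 + 4*z**3/27 + ∫(4*z**3*log(z)) dz + ∫((-5*z - 11)/(z**2 - z - 20)) dz.
Step 4. Integrate ∫(4*z**3*log(z)) dz by parts with u = log(z), dv = (4*z**3) dz, so v = z**4 [assuming z > 0]: now z**4*log(z) - 4*z**3*log(z)/9 + 4*z**3/27 + ∫(-z**3) dz + ∫((-5*z - 11)/(z**2 - z - 20)) dz.
Step 5. Evaluate the standard form: now z**4*log(z) - z**4/4 - 4*z**3*log(z)/9 + 4*z**3/27 + ∫((-5*z - 11)/(z**2 - z - 20)) dz.
Step 6. Decompose ∫((-5*z - 11)/(z**2 - z - 20)) dz by partial fractions, (-5*z - 11)/(z**2 - z - 20) = -1/(z + 4) - 4/(z - 5): now z**4*log(z) - z**4/4 - 4*z**3*log(z)/9 + 4*z**3/27 + ∫(-4/(z - 5)) dz + ∫(-1/(z + 4)) dz.
Step 7. Evaluate the standard form [assuming z > 5]: now z**4*log(z) - z**4/4 - 4*z**3*log(z)/9 + 4*z**3/27 - 4*log(z - 5) + ∫(-1/(z + 4)) dz.
Step 8. Evaluate the standard form [assuming z > -4]: now z**4*log(z) - z**4/4 - 4*z**3*log(z)/9 + 4*z**3/27 - 4*log(z - 5) - log(z + 4).
Answer: z**4*log(z) - z**4/4 - 4*z**3*log(z)/9 + 4*z**3/27 - 4*log(z - 5) - log(z + 4).


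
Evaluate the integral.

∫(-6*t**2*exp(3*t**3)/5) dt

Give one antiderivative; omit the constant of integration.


Answer: -2*exp(3*t**3)/15.


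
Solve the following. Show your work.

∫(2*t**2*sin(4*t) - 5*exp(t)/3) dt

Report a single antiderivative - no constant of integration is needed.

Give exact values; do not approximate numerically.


Step 1. Rewrite: now ∫(2*t**2*sin(4*t)) dt + ∫(-5*exp(t)/3) dt.
Step 2. Integrate ∫(2*t**2*sin(4*t)) dt by parts with u = t**2, dv = (2*sin(4*t)) dt, so v = -cos(4*t)/2: now -t**2*cos(4*t)/2 + ∫(t*cos(4*t)) dt + ∫(-5*exp(t)/3) dt.
Step 3. Integrate ∫(t*cos(4*t)) dt by parts with u = t, dv = (cos(4*t)) dt, so v = sin(4*t)/4: now -t**2*cos(4*t)/2 + t*sin(4*t)/4 + ∫(-5*exp(t)/3) dt + ∫(-sin(4*t)/4) dt.
Step 4. Evaluate the standard form: now -t**2*cos(4*t)/2 + t*sin(4*t)/4 + cos(4*t)/16 + ∫(-5*exp(t)/3) dt.
Step 5. Evaluate the standard form: now -t**2*cos(4*t)/2 + t*sin(4*t)/4 - 5*exp(t)/3 + cos(4*t)/16.
Answer: -t**2*cos(4*t)/2 + t*sin(4*t)/4 - 5*exp(t)/3 + cos(4*t)/16.


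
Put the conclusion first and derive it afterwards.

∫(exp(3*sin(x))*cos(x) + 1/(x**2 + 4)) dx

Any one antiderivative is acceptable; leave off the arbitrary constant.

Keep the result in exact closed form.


The answer is exp(3*sin(x))/3 + atan(x/2)/2.
Step 1. Rewrite: now ∫(exp(3*sin(x))*cos(x)) dx + ∫(1/(x**2 + 4)) dx.
Step 2. Substitute u = sin(x), turning ∫(exp(3*sin(x))*cos(x)) dx into ∫(exp(3*u)) du: now ∫(1/(x**2 + 4)) dx + ∫(exp(3*u)) du.
Step 3. Evaluate the standard form: now exp(3*u)/3 + ∫(1/(x**2 + 4)) dx.
Step 4. Substitute back u = sin(x): now exp(3*sin(x))/3 + ∫(1/(x**2 + 4)) dx.
Step 5. Evaluate the standard form: now exp(3*sin(x))/3 + atan(x/2)/2.
Answer: exp(3*sin(x))/3 + atan(x/2)/2.


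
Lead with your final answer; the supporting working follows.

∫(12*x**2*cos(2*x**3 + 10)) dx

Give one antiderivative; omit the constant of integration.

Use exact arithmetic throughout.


The answer is 2*sin(2*x**3 + 10).
Step 1. Substitute u = x**3 + 5, turning ∫(12*x**2*cos(2*x**3 + 10)) dx into ∫(4*cos(2*u)) du: now ∫(4*cos(2*u)) du.
Step 2. Evaluate the standard form: now 2*sin(2*u).
Step 3. Substitute back u = x**3 + 5: now 2*sin(2*x**3 + 10).
Answer: 2*sin(2*x**3 + 10).


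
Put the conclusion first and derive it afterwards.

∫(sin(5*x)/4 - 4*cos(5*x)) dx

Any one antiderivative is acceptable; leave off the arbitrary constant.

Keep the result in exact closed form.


The answer is -4*sin(5*x)/5 - cos(5*x)/20.
Step 1. Rewrite: now ∫(sin(5*x)/4) dx + ∫(-4*cos(5*x)) dx.
Step 2. Evaluate the standard form: now -4*sin(5*x)/5 + ∫(sin(5*x)/4) dx.
Step 3. Evaluate the standard form: now -4*sin(5*x)/5 - cos(5*x)/20.
Answer: -4*sin(5*x)/5 - cos(5*x)/20.


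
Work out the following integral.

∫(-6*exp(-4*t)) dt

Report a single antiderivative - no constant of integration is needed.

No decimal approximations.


Answer: 3*exp(-4*t)/2.


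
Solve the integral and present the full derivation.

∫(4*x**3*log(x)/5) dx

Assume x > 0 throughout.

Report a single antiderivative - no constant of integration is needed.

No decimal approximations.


Step 1. Integrate ∫(4*x**3*log(x)/5) dx by parts with u = log(x), dv = (4*x**3/5) dx, so v = x**4/5 [assuming x > 0]: now x**4*log(x)/5 + ∫(-x**3/5) dx.
Step 2. Evaluate the standard form: now x**4*log(x)/5 - x**4/20.
Answer: x**4*log(x)/5 - x**4/20.


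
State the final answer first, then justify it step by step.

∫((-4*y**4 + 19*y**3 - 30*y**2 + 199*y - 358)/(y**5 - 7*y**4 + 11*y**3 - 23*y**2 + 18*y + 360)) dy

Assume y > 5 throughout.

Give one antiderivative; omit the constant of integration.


The answer is -log(y - 5) - log(y - 4) - 2*log(y + 2) - 4*atan(y/3)/3.
Step 1. Decompose ∫((-4*y**4 + 19*y**3 - 30*y**2 + 199*y - 358)/(y**5 - 7*y**4 + 11*y**3 - 23*y**2 + 18*y + 360)) dy by partial fractions, (-4*y**4 + 19*y**3 - 30*y**2 + 199*y - 358)/(y**5 - 7*y**4 + 11*y**3 - 23*y**2 + 18*y + 360) = -4/(y**2 + 9) - 2/(y + 2) - 1/(y - 4) - 1/(y - 5): now ∫(-1/(y - 5)) dy + ∫(-1/(y - 4)) dy + ∫(-2/(y + 2)) dy + ∫(-4/(y**2 + 9)) dy.
Step 2. Evaluate the standard form [assuming y > 4]: now -log(y - 4) + ∫(-1/(y - 5)) dy + ∫(-2/(y + 2)) dy + ∫(-4/(y**2 + 9)) dy.
Step 3. Evaluate the standard form [assuming y > 5]: now -log(y - 5) - log(y - 4) + ∫(-2/(y + 2)) dy + ∫(-4/(y**2 + 9)) dy.
Step 4. Evaluate the standard form [assuming y > -2]: now -log(y - 5) - log(y - 4) - 2*log(y + 2) + ∫(-4/(y**2 + 9)) dy.
Step 5. Evaluate the standard form: now -log(y - 5) - log(y - 4) - 2*log(y + 2) - 4*atan(y/3)/3.
Answer: -log(y - 5) - log(y - 4) - 2*log(y + 2) - 4*atan(y/3)/3.


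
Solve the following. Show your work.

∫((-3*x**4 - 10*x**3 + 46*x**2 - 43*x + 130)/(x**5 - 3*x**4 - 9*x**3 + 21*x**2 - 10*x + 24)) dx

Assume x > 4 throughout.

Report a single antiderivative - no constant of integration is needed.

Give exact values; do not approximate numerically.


Step 1. Decompose ∫((-3*x**4 - 10*x**3 + 46*x**2 - 43*x + 130)/(x**5 - 3*x**4 - 9*x**3 + 21*x**2 - 10*x + 24)) dx by partial fractions, (-3*x**4 - 10*x**3 + 46*x**2 - 43*x + 130)/(x**5 - 3*x**4 - 9*x**3 + 21*x**2 - 10*x + 24) = 3/(x**2 + 1) + 2/(x + 3) - 2/(x - 2) - 3/(x - 4): now ∫(-3/(x - 4)) dx + ∫(-2/(x - 2)) dx + ∫(2/(x + 3)) dx + ∫(3/(x**2 + 1)) dx.
Step 2. Evaluate the standard form [assuming x > 2]: now -2*log(x - 2) + ∫(-3/(x - 4)) dx + ∫(2/(x + 3)) dx + ∫(3/(x**2 + 1)) dx.
Step 3. Evaluate the standard form [assuming x > -3]: now -2*log(x - 2) + 2*log(x + 3) + ∫(-3/(x - 4)) dx + ∫(3/(x**2 + 1)) dx.
Step 4. Evaluate the standard form [assuming x > 4]: now -3*log(x - 4) - 2*log(x - 2) + 2*log(x + 3) + ∫(3/(x**2 + 1)) dx.
Step 5. Evaluate the standard form: now -3*log(x - 4) - 2*log(x - 2) + 2*log(x + 3) + 3*atan(x).
Answer: -3*log(x - 4) - 2*log(x - 2) + 2*log(x + 3) + 3*atan(x).


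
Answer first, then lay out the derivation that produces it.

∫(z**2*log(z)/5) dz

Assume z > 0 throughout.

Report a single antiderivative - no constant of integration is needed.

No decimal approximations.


The answer is z**3*log(z)/15 - z**3/45.
Step 1. Integrate ∫(z**2*log(z)/5) dz by parts with u = log(z), dv = (z**2/5) dz, so v = z**3/15 [assuming z > 0]: now z**3*log(z)/15 + ∫(-z**2/15) dz.
Step 2. Evaluate the standard form: now z**3*log(z)/15 - z**3/45.
Answer: z**3*log(z)/15 - z**3/45.


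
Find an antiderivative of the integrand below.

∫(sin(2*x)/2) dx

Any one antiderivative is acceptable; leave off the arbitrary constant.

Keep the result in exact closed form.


Answer: -cos(2*x)/4.


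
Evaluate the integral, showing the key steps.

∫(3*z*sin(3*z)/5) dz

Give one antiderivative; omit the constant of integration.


Step 1. Integrate ∫(3*z*sin(3*z)/5) dz by parts with u = z, dv = (3*sin(3*z)/5) dz, so v = -cos(3*z)/5: now -z*cos(3*z)/5 + ∫(cos(3*z)/5) dz.
Step 2. Evaluate the standard form: now -z*cos(3*z)/5 + sin(3*z)/15.
Answer: -z*cos(3*z)/5 + sin(3*z)/15.


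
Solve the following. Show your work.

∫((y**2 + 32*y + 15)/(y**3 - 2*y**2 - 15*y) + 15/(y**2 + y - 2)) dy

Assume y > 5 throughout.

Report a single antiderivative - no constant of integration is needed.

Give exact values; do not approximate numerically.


Step 1. Rewrite: now ∫((y**2 + 32*y + 15)/(y**3 - 2*y**2 - 15*y)) dy + ∫(15/(y**2 + y - 2)) dy.
Step 2. Decompose ∫(15/(y**2 + y - 2)) dy by partial fractions, 15/(y**2 + y - 2) = -5/(y + 2) + 5/(y - 1): now ∫((y**2 + 32*y + 15)/(y**3 - 2*y**2 - 15*y)) dy + ∫(5/(y - 1)) dy + ∫(-5/(y + 2)) dy.
Step 3. Evaluate the standard form [assuming y > 1]: now 5*log(y - 1) + ∫((y**2 + 32*y + 15)/(y**3 - 2*y**2 - 15*y)) dy + ∫(-5/(y + 2)) dy.
Step 4. Evaluate the standard form [assuming y > -2]: now 5*log(y - 1) - 5*log(y + 2) + ∫((y**2 + 32*y + 15)/(y**3 - 2*y**2 - 15*y)) dy.
Step 5. Decompose ∫((y**2 + 32*y + 15)/(y**3 - 2*y**2 - 15*y)) dy by partial fractions, (y**2 + 32*y + 15)/(y**3 - 2*y**2 - 15*y) = -3/(y + 3) + 5/(y - 5) - 1/y: now 5*log(y - 1) - 5*log(y + 2) + ∫(-1/y) dy + ∫(5/(y - 5)) dy + ∫(-3/(y + 3)) dy.
Step 6. Evaluate the standard form [assuming y > -3]: now 5*log(y - 1) - 5*log(y + 2) - 3*log(y + 3) + ∫(-1/y) dy + ∫(5/(y - 5)) dy.
Step 7. Evaluate the standard form [assuming y > 0]: now -log(y) + 5*log(y - 1) - 5*log(y + 2) - 3*log(y + 3) + ∫(5/(y - 5)) dy.
Step 8. Evaluate the standard form [assuming y > 5]: now -log(y) + 5*log(y - 5) + 5*log(y - 1) - 5*log(y + 2) - 3*log(y + 3).
Answer: -log(y) + 5*log(y - 5) + 5*log(y - 1) - 5*log(y + 2) - 3*log(y + 3).


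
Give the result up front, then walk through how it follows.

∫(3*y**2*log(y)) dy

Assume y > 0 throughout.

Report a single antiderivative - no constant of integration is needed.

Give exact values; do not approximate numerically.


The answer is y**3*log(y) - y**3/3.
Step 1. Integrate ∫(3*y**2*log(y)) dy by parts with u = log(y), dv = (3*y**2) dy, so v = y**3 [assuming y > 0]: now y**3*log(y) + ∫(-y**2) dy.
Step 2. Evaluate the standard form: now y**3*log(y) - y**3/3.
Answer: y**3*log(y) - y**3/3.


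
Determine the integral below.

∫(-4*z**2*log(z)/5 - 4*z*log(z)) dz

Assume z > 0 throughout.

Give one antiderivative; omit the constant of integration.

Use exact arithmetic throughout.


Answer: -4*z**3*log(z)/15 + 4*z**3/45 - 2*z**2*log(z) + z**2.


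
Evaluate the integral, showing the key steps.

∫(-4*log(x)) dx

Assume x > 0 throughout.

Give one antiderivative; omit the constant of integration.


Step 1. Integrate ∫(-4*log(x)) dx by parts with u = log(x), dv = (-4) dx, so v = -4*x [assuming x > 0]: now -4*x*log(x) + ∫(4) dx.
Step 2. Evaluate the standard form: now -4*x*log(x) + 4*x.
Answer: -4*x*log(x) + 4*x.


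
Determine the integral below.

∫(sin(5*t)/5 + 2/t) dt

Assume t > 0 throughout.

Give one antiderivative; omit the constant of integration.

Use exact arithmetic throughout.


Answer: 2*log(t) - cos(5*t)/25.


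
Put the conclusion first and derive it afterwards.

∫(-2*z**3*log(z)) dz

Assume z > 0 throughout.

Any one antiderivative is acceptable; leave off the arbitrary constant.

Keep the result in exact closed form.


The answer is -z**4*log(z)/2 + z**4/8.
Step 1. Integrate ∫(-2*z**3*log(z)) dz by parts with u = log(z), dv = (-2*z**3) dz, so v = -z**4/2 [assuming z > 0]: now -z**4*log(z)/2 + ∫(z**3/2) dz.
Step 2. Evaluate the standard form: now -z**4*log(z)/2 + z**4/8.
Answer: -z**4*log(z)/2 + z**4/8.


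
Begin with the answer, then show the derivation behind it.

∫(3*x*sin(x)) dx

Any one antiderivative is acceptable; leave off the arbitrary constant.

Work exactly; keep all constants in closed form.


The answer is -3*x*cos(x) + 3*sin(x).
Step 1. Integrate ∫(3*x*sin(x)) dx by parts with u = x, dv = (3*sin(x)) dx, so v = -3*cos(x): now -3*x*cos(x) + ∫(3*cos(x)) dx.
Step 2. Evaluate the standard form: now -3*x*cos(x) + 3*sin(x).
Answer: -3*x*cos(x) + 3*sin(x).


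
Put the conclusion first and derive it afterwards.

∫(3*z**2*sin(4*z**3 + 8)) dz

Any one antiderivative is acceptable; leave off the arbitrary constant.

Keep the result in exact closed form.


The answer is -cos(4*z**3 + 8)/4.
Step 1. Substitute u = z**3 + 2, turning ∫(3*z**2*sin(4*z**3 + 8)) dz into ∫(sin(4*u)) du: now ∫(sin(4*u)) du.
Step 2. Evaluate the standard form: now -cos(4*u)/4.
Step 3. Substitute back u = z**3 + 2: now -cos(4*z**3 + 8)/4.
Answer: -cos(4*z**3 + 8)/4.


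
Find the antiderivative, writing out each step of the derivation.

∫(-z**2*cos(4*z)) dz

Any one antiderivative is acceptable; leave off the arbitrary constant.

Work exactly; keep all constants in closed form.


Step 1. Integrate ∫(-z**2*cos(4*z)) dz by parts with u = z**2, dv = (-cos(4*z)) dz, so v = -sin(4*z)/4: now -z**2*sin(4*z)/4 + ∫(z*sin(4*z)/2) dz.
Step 2. Integrate ∫(z*sin(4*z)/2) dz by parts with u = z, dv = (sin(4*z)/2) dz, so v = -cos(4*z)/8: now -z**2*sin(4*z)/4 - z*cos(4*z)/8 + ∫(cos(4*z)/8) dz.
Step 3. Evaluate the standard form: now -z**2*sin(4*z)/4 - z*cos(4*z)/8 + sin(4*z)/32.
Answer: -z**2*sin(4*z)/4 - z*cos(4*z)/8 + sin(4*z)/32.


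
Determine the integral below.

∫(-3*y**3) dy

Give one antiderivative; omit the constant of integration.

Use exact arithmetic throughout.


Answer: -3*y**4/4.


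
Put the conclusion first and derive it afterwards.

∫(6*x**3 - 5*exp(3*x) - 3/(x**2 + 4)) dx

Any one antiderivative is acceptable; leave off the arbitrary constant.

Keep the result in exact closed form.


The answer is 3*x**4/2 - 5*exp(3*x)/3 - 3*atan(x/2)/2.
Step 1. Rewrite: now ∫(6*x**3) dx + ∫(-3/(x**2 + 4)) dx + ∫(-5*exp(3*x)) dx.
Step 2. Evaluate the standard form: now -5*exp(3*x)/3 + ∫(6*x**3) dx + ∫(-3/(x**2 + 4)) dx.
Step 3. Evaluate the standard form: now -5*exp(3*x)/3 - 3*atan(x/2)/2 + ∫(6*x**3) dx.
Step 4. Evaluate the standard form: now 3*x**4/2 - 5*exp(3*x)/3 - 3*atan(x/2)/2.
Answer: 3*x**4/2 - 5*exp(3*x)/3 - 3*atan(x/2)/2.


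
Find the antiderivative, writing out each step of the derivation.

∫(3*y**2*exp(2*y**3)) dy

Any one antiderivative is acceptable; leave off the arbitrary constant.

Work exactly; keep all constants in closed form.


Step 1. Substitute u = y**3, turning ∫(3*y**2*exp(2*y**3)) dy into ∫(exp(2*u)) du: now ∫(exp(2*u)) du.
Step 2. Evaluate the standard form: now exp(2*u)/2.
Step 3. Substitute back u = y**3: now exp(2*y**3)/2.
Answer: exp(2*y**3)/2.


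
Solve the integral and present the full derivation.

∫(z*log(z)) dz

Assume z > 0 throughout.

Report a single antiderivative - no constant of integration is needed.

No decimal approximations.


Step 1. Integrate ∫(z*log(z)) dz by parts with u = log(z), dv = (z) dz, so v = z**2/2 [assuming z > 0]: now z**2*log(z)/2 + ∫(-z/2) dz.
Step 2. Evaluate the standard form: now z**2*log(z)/2 - z**2/4.
Answer: z**2*log(z)/2 - z**2/4.


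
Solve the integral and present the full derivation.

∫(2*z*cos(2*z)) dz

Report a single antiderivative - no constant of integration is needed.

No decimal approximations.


Step 1. Integrate ∫(2*z*cos(2*z)) dz by parts with u = z, dv = (2*cos(2*z)) dz, so v = sin(2*z): now z*sin(2*z) + ∫(-sin(2*z)) dz.
Step 2. Evaluate the standard form: now z*sin(2*z) + cos(2*z)/2.
Answer: z*sin(2*z) + cos(2*z)/2.


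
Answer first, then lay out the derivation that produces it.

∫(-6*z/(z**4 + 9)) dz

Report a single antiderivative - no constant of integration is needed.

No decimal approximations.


The answer is -atan(z**2/3).
Step 1. Substitute u = z**2, turning ∫(-6*z/(z**4 + 9)) dz into ∫(-3/(u**2 + 9)) du: now ∫(-3/(u**2 + 9)) du.
Step 2. Evaluate the standard form: now -atan(u/3).
Step 3. Substitute back u = z**2: now -atan(z**2/3).
Answer: -atan(z**2/3).


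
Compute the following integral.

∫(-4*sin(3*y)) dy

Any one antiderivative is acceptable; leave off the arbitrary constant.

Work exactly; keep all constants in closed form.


Answer: 4*cos(3*y)/3.


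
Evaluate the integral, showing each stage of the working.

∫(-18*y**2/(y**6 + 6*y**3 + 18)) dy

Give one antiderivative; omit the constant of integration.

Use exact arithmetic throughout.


Step 1. Substitute u = y**3 + 3, turning ∫(-18*y**2/(y**6 + 6*y**3 + 18)) dy into ∫(-6/(u**2 + 9)) du: now ∫(-6/(u**2 + 9)) du.
Step 2. Evaluate the standard form: now -2*atan(u/3).
Step 3. Substitute back u = y**3 + 3: now -2*atan(y**3/3 + 1).
Answer: -2*atan(y**3/3 + 1).


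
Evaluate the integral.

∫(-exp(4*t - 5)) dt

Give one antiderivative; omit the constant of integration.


Answer: -exp(4*t - 5)/4.


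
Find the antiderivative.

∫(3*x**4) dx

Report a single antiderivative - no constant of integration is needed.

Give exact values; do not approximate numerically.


Answer: 3*x**5/5.


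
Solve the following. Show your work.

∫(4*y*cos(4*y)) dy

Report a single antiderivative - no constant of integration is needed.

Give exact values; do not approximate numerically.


Step 1. Integrate ∫(4*y*cos(4*y)) dy by parts with u = y, dv = (4*cos(4*y)) dy, so v = sin(4*y): now y*sin(4*y) + ∫(-sin(4*y)) dy.
Step 2. Evaluate the standard form: now y*sin(4*y) + cos(4*y)/4.
Answer: y*sin(4*y) + cos(4*y)/4.


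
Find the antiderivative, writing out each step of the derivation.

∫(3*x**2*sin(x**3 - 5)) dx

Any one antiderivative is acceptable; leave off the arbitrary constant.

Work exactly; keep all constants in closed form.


Step 1. Substitute u = x**3 - 5, turning ∫(3*x**2*sin(x**3 - 5)) dx into ∫(sin(u)) du: now ∫(sin(u)) du.
Step 2. Evaluate the standard form: now -cos(u).
Step 3. Substitute back u = x**3 - 5: now -cos(x**3 - 5).
Answer: -cos(x**3 - 5).


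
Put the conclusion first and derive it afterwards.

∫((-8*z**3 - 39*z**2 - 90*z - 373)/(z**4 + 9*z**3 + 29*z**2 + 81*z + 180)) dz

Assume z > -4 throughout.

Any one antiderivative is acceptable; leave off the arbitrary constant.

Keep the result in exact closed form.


The answer is -5*log(z + 4) - 3*log(z + 5) - 2*atan(z/3)/3.
Step 1. Decompose ∫((-8*z**3 - 39*z**2 - 90*z - 373)/(z**4 + 9*z**3 + 29*z**2 + 81*z + 180)) dz by partial fractions, (-8*z**3 - 39*z**2 - 90*z - 373)/(z**4 + 9*z**3 + 29*z**2 + 81*z + 180) = -2/(z**2 + 9) - 3/(z + 5) - 5/(z + 4): now ∫(-5/(z + 4)) dz + ∫(-3/(z + 5)) dz + ∫(-2/(z**2 + 9)) dz.
Step 2. Evaluate the standard form [assuming z > -4]: now -5*log(z + 4) + ∫(-3/(z + 5)) dz + ∫(-2/(z**2 + 9)) dz.
Step 3. Evaluate the standard form [assuming z > -5]: now -5*log(z + 4) - 3*log(z + 5) + ∫(-2/(z**2 + 9)) dz.
Step 4. Evaluate the standard form: now -5*log(z + 4) - 3*log(z + 5) - 2*atan(z/3)/3.
Answer: -5*log(z + 4) - 3*log(z + 5) - 2*atan(z/3)/3.


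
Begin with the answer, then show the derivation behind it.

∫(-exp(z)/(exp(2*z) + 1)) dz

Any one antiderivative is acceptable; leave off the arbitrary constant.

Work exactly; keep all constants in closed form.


The answer is -atan(exp(z)).
Step 1. Substitute u = exp(z), turning ∫(-exp(z)/(exp(2*z) + 1)) dz into ∫(-1/(u**2 + 1)) du: now ∫(-1/(u**2 + 1)) du.
Step 2. Evaluate the standard form: now -atan(u).
Step 3. Substitute back u = exp(z): now -atan(exp(z)).
Answer: -atan(exp(z)).


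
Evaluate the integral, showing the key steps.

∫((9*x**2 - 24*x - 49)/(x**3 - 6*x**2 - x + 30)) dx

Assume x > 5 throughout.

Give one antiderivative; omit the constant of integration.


Step 1. Decompose ∫((9*x**2 - 24*x - 49)/(x**3 - 6*x**2 - x + 30)) dx by partial fractions, (9*x**2 - 24*x - 49)/(x**3 - 6*x**2 - x + 30) = 1/(x + 2) + 4/(x - 3) + 4/(x - 5): now ∫(4/(x - 5)) dx + ∫(4/(x - 3)) dx + ∫(1/(x + 2)) dx.
Step 2. Evaluate the standard form [assuming x > -2]: now log(x + 2) + ∫(4/(x - 5)) dx + ∫(4/(x - 3)) dx.
Step 3. Evaluate the standard form [assuming x > 3]: now 4*log(x - 3) + log(x + 2) + ∫(4/(x - 5)) dx.
Step 4. Evaluate the standard form [assuming x > 5]: now 4*log(x - 5) + 4*log(x - 3) + log(x + 2).
Answer: 4*log(x - 5) + 4*log(x - 3) + log(x + 2).


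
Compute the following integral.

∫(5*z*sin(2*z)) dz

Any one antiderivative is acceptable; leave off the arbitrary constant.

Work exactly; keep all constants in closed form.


Answer: -5*z*cos(2*z)/2 + 5*sin(2*z)/4.


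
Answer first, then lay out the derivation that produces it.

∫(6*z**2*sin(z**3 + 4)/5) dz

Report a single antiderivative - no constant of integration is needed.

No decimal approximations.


The answer is -2*cos(z**3 + 4)/5.
Step 1. Substitute u = z**3 + 4, turning ∫(6*z**2*sin(z**3 + 4)/5) dz into ∫(2*sin(u)/5) du: now ∫(2*sin(u)/5) du.
Step 2. Evaluate the standard form: now -2*cos(u)/5.
Step 3. Substitute back u = z**3 + 4: now -2*cos(z**3 + 4)/5.
Answer: -2*cos(z**3 + 4)/5.


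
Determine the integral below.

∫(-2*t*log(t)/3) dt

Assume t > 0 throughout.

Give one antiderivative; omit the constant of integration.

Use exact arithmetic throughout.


Answer: -t**2*log(t)/3 + t**2/6.


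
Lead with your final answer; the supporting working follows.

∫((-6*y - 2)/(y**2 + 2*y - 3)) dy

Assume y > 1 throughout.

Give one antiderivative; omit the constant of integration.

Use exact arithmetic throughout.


The answer is -2*log(y - 1) - 4*log(y + 3).
Step 1. Decompose ∫((-6*y - 2)/(y**2 + 2*y - 3)) dy by partial fractions, (-6*y - 2)/(y**2 + 2*y - 3) = -4/(y + 3) - 2/(y - 1): now ∫(-2/(y - 1)) dy + ∫(-4/(y + 3)) dy.
Step 2. Evaluate the standard form [assuming y > -3]: now -4*log(y + 3) + ∫(-2/(y - 1)) dy.
Step 3. Evaluate the standard form [assuming y > 1]: now -2*log(y - 1) - 4*log(y + 3).
Answer: -2*log(y - 1) - 4*log(y + 3).


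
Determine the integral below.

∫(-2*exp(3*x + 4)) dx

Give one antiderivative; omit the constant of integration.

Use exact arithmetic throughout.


Answer: -2*exp(3*x + 4)/3.


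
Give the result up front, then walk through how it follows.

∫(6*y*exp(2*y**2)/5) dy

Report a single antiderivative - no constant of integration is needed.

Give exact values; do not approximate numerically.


The answer is 3*exp(2*y**2)/10.
Step 1. Substitute u = y**2, turning ∫(6*y*exp(2*y**2)/5) dy into ∫(3*exp(2*u)/5) du: now ∫(3*exp(2*u)/5) du.
Step 2. Evaluate the standard form: now 3*exp(2*u)/10.
Step 3. Substitute back u = y**2: now 3*exp(2*y**2)/10.
Answer: 3*exp(2*y**2)/10.


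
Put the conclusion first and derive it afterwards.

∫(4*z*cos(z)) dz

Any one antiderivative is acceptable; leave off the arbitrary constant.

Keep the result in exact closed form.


The answer is 4*z*sin(z) + 4*cos(z).
Step 1. Integrate ∫(4*z*cos(z)) dz by parts with u = z, dv = (4*cos(z)) dz, so v = 4*sin(z): now 4*z*sin(z) + ∫(-4*sin(z)) dz.
Step 2. Evaluate the standard form: now 4*z*sin(z) + 4*cos(z).
Answer: 4*z*sin(z) + 4*cos(z).


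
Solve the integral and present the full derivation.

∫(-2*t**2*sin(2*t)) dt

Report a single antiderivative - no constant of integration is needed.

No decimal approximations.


Step 1. Integrate ∫(-2*t**2*sin(2*t)) dt by parts with u = t**2, dv = (-2*sin(2*t)) dt, so v = cos(2*t): now t**2*cos(2*t) + ∫(-2*t*cos(2*t)) dt.
Step 2. Integrate ∫(-2*t*cos(2*t)) dt by parts with u = t, dv = (-2*cos(2*t)) dt, so v = -sin(2*t): now t**2*cos(2*t) - t*sin(2*t) + ∫(sin(2*t)) dt.
Step 3. Evaluate the standard form: now t**2*cos(2*t) - t*sin(2*t) - cos(2*t)/2.
Answer: t**2*cos(2*t) - t*sin(2*t) - cos(2*t)/2.


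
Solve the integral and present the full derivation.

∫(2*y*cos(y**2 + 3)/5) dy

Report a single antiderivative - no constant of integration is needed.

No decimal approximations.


Step 1. Substitute u = y**2 + 3, turning ∫(2*y*cos(y**2 + 3)/5) dy into ∫(cos(u)/5) du: now ∫(cos(u)/5) du.
Step 2. Evaluate the standard form: now sin(u)/5.
Step 3. Substitute back u = y**2 + 3: now sin(y**2 + 3)/5.
Answer: sin(y**2 + 3)/5.


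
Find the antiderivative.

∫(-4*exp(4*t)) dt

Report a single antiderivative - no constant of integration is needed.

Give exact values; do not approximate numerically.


Answer: -exp(4*t).


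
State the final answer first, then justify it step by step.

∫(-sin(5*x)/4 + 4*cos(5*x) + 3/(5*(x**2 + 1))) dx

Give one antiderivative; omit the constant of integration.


The answer is 4*sin(5*x)/5 + cos(5*x)/20 + 3*atan(x)/5.
Step 1. Rewrite: now ∫(3/(5*(x**2 + 1))) dx + ∫(-sin(5*x)/4) dx + ∫(4*cos(5*x)) dx.
Step 2. Evaluate the standard form: now 4*sin(5*x)/5 + ∫(3/(5*(x**2 + 1))) dx + ∫(-sin(5*x)/4) dx.
Step 3. Evaluate the standard form: now 4*sin(5*x)/5 + cos(5*x)/20 + ∫(3/(5*(x**2 + 1))) dx.
Step 4. Evaluate the standard form: now 4*sin(5*x)/5 + cos(5*x)/20 + 3*atan(x)/5.
Answer: 4*sin(5*x)/5 + cos(5*x)/20 + 3*atan(x)/5.


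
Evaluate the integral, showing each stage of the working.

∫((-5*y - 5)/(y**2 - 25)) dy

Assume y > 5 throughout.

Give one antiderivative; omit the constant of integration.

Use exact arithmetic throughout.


Step 1. Decompose ∫((-5*y - 5)/(y**2 - 25)) dy by partial fractions, (-5*y - 5)/(y**2 - 25) = -2/(y + 5) - 3/(y - 5): now ∫(-3/(y - 5)) dy + ∫(-2/(y + 5)) dy.
Step 2. Evaluate the standard form [assuming y > -5]: now -2*log(y + 5) + ∫(-3/(y - 5)) dy.
Step 3. Evaluate the standard form [assuming y > 5]: now -3*log(y - 5) - 2*log(y + 5).
Answer: -3*log(y - 5) - 2*log(y + 5).


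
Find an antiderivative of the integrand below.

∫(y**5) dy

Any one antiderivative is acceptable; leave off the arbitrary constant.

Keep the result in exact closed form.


Answer: y**6/6.


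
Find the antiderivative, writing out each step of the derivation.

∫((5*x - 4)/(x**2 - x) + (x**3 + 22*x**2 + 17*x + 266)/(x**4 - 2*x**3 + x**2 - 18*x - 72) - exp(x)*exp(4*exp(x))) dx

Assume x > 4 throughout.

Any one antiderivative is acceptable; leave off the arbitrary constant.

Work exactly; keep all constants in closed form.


Step 1. Rewrite: now ∫((5*x - 4)/(x**2 - x)) dx + ∫((x**3 + 22*x**2 + 17*x + 266)/(x**4 - 2*x**3 + x**2 - 18*x - 72)) dx + ∫(-exp(x)*exp(4*exp(x))) dx.
Step 2. Substitute u = exp(x), turning ∫(-exp(x)*exp(4*exp(x))) dx into ∫(-exp(4*u)) du: now ∫((5*x - 4)/(x**2 - x)) dx + ∫((x**3 + 22*x**2 + 17*x + 266)/(x**4 - 2*x**3 + x**2 - 18*x - 72)) dx + ∫(-exp(4*u)) du.
Step 3. Evaluate the standard form: now -exp(4*u)/4 + ∫((5*x - 4)/(x**2 - x)) dx + ∫((x**3 + 22*x**2 + 17*x + 266)/(x**4 - 2*x**3 + x**2 - 18*x - 72)) dx.
Step 4. Substitute back u = exp(x): now -exp(4*exp(x))/4 + ∫((5*x - 4)/(x**2 - x)) dx + ∫((x**3 + 22*x**2 + 17*x + 266)/(x**4 - 2*x**3 + x**2 - 18*x - 72)) dx.
Step 5. Decompose ∫((5*x - 4)/(x**2 - x)) dx by partial fractions, (5*x - 4)/(x**2 - x) = 1/(x - 1) + 4/x: now -exp(4*exp(x))/4 + ∫(4/x) dx + ∫((x**3 + 22*x**2 + 17*x + 266)/(x**4 - 2*x**3 + x**2 - 18*x - 72)) dx + ∫(1/(x - 1)) dx.
Step 6. Evaluate the standard form [assuming x > 1]: now -exp(4*exp(x))/4 + log(x - 1) + ∫(4/x) dx + ∫((x**3 + 22*x**2 + 17*x + 266)/(x**4 - 2*x**3 + x**2 - 18*x - 72)) dx.
Step 7. Evaluate the standard form [assuming x > 0]: now -exp(4*exp(x))/4 + 4*log(x) + log(x - 1) + ∫((x**3 + 22*x**2 + 17*x + 266)/(x**4 - 2*x**3 + x**2 - 18*x - 72)) dx.
Step 8. Decompose ∫((x**3 + 22*x**2 + 17*x + 266)/(x**4 - 2*x**3 + x**2 - 18*x - 72)) dx by partial fractions, (x**3 + 22*x**2 + 17*x + 266)/(x**4 - 2*x**3 + x**2 - 18*x - 72) = -4/(x**2 + 9) - 4/(x + 2) + 5/(x - 4): now -exp(4*exp(x))/4 + 4*log(x) + log(x - 1) + ∫(5/(x - 4)) dx + ∫(-4/(x + 2)) dx + ∫(-4/(x**2 + 9)) dx.
Step 9. Evaluate the standard form [assuming x > 4]: now -exp(4*exp(x))/4 + 4*log(x) + 5*log(x - 4) + log(x - 1) + ∫(-4/(x + 2)) dx + ∫(-4/(x**2 + 9)) dx.
Step 10. Evaluate the standard form [assuming x > -2]: now -exp(4*exp(x))/4 + 4*log(x) + 5*log(x - 4) + log(x - 1) - 4*log(x + 2) + ∫(-4/(x**2 + 9)) dx.
Step 11. Evaluate the standard form: now -exp(4*exp(x))/4 + 4*log(x) + 5*log(x - 4) + log(x - 1) - 4*log(x + 2) - 4*atan(x/3)/3.
Answer: -exp(4*exp(x))/4 + 4*log(x) + 5*log(x - 4) + log(x - 1) - 4*log(x + 2) - 4*atan(x/3)/3.
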